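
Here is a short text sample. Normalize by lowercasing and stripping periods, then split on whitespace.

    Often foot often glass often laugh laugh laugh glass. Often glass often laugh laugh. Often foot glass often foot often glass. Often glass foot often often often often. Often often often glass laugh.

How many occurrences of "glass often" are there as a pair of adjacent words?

Scanning the 32 overlapping bigram windows for "glass often":
  position 4–5: glass often
  position 9–10: glass often
  position 11–12: glass often
  position 17–18: glass often
  position 21–22: glass often

5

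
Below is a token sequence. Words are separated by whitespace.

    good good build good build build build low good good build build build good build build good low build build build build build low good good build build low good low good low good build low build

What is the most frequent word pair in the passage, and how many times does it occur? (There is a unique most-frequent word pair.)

Bigram frequencies (highest first):
  build build: 10
  good build: 6
  low good: 5
  build low: 4
  good good: 3
  build good: 3
  … (2 more, each ≤ 3)

"build build", 10 times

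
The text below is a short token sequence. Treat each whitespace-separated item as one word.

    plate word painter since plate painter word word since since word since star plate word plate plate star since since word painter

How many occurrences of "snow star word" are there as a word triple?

Scanning the 20 overlapping trigram windows for "snow star word":
  (none found)

0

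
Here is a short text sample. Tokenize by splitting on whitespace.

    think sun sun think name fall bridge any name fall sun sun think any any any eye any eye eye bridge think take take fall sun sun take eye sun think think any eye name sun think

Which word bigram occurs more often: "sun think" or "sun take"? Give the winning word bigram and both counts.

"sun think": 4 occurrences
"sun take": 1 occurrence

"sun think" (4 vs 1)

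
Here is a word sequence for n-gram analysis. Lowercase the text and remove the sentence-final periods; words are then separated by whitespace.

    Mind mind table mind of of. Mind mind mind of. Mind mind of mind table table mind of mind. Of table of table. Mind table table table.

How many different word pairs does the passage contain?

9

27 tokens → 26 bigram windows in total.
Repeated bigrams (each contributes count−1 duplicates):
  mind of: 5
  mind mind: 4
  of mind: 4
  mind table: 3
  table mind: 3
  table table: 3
  of table: 2
17 duplicate windows → 26 − 17 = 9 distinct.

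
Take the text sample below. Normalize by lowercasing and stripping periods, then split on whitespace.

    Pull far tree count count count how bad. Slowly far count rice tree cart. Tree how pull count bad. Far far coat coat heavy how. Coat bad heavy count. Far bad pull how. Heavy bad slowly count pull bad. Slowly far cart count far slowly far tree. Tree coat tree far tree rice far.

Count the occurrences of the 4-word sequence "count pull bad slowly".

1

Scanning the 51 overlapping 4-gram windows for "count pull bad slowly":
  position 37–40: count pull bad slowly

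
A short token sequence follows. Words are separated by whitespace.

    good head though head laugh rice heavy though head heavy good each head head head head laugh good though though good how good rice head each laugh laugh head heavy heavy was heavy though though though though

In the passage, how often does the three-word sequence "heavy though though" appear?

1

Scanning the 35 overlapping trigram windows for "heavy though though":
  position 33–35: heavy though though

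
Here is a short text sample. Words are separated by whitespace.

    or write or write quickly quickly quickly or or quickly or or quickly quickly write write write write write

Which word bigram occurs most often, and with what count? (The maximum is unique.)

Bigram frequencies (highest first):
  write write: 4
  quickly quickly: 3
  or write: 2
  quickly or: 2
  or or: 2
  or quickly: 2
  … (3 more, each ≤ 1)

"write write", 4 times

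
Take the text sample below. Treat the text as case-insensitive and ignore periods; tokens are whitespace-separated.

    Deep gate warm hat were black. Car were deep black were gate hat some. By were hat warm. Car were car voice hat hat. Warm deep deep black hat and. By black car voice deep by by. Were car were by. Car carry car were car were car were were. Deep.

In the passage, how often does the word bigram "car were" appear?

6

Scanning the 50 overlapping bigram windows for "car were":
  position 7–8: car were
  position 19–20: car were
  position 39–40: car were
  position 44–45: car were
  position 46–47: car were
  position 48–49: car were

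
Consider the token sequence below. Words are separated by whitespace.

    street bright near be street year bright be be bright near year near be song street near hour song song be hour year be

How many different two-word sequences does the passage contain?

21

24 tokens → 23 bigram windows in total.
Repeated bigrams (each contributes count−1 duplicates):
  bright near: 2
  near be: 2
2 duplicate windows → 23 − 2 = 21 distinct.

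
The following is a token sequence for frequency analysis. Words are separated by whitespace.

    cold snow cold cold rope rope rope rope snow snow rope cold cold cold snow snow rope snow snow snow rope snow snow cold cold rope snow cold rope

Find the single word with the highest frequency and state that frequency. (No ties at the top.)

"snow", 11 times

Unigram frequencies (highest first):
  snow: 11
  cold: 9
  rope: 9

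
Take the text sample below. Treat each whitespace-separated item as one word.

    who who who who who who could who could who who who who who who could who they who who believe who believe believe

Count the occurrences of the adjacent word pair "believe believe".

Scanning the 23 overlapping bigram windows for "believe believe":
  position 23–24: believe believe

1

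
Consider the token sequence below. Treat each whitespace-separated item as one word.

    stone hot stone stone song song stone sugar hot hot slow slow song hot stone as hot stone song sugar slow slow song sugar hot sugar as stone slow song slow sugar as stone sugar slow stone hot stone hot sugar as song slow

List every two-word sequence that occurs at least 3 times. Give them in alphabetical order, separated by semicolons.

Bigram counts meeting the condition (at least 3 times):
  hot stone: 4
  slow song: 3
  stone hot: 3
  sugar as: 3

hot stone; slow song; stone hot; sugar as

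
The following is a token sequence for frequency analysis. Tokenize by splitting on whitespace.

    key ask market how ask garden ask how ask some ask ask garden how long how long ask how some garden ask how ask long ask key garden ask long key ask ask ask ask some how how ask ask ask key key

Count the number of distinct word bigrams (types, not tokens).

43 tokens → 42 bigram windows in total.
Repeated bigrams (each contributes count−1 duplicates):
  ask ask: 6
  how ask: 4
  ask how: 3
  garden ask: 3
  ask garden: 2
  ask key: 2
  ask long: 2
  ask some: 2
  … (3 more repeated)
19 duplicate windows → 42 − 19 = 23 distinct.

23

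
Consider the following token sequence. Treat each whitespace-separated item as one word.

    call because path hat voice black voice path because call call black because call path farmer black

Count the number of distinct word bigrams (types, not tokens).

17 tokens → 16 bigram windows in total.
Repeated bigrams (each contributes count−1 duplicates):
  because call: 2
1 duplicate windows → 16 − 1 = 15 distinct.

15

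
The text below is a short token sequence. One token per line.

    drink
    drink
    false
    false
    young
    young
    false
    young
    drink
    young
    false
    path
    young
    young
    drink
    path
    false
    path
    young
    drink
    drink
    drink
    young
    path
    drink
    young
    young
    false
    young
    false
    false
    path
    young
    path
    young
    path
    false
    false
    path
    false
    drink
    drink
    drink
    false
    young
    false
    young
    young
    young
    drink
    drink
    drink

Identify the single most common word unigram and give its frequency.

"young", 17 times

Unigram frequencies (highest first):
  young: 17
  drink: 14
  false: 13
  path: 8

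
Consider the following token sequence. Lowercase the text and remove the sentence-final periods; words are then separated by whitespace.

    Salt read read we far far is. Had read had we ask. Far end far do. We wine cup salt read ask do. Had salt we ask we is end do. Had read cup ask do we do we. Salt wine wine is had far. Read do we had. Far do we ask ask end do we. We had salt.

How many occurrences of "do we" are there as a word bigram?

6

Scanning the 59 overlapping bigram windows for "do we":
  position 16–17: do we
  position 36–37: do we
  position 38–39: do we
  position 47–48: do we
  position 51–52: do we
  position 56–57: do we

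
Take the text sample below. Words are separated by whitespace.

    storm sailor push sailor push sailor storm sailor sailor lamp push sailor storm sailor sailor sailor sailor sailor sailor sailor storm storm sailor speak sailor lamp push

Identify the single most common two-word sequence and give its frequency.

"sailor sailor", 7 times

Bigram frequencies (highest first):
  sailor sailor: 7
  storm sailor: 4
  push sailor: 3
  sailor storm: 3
  sailor push: 2
  sailor lamp: 2
  … (4 more, each ≤ 2)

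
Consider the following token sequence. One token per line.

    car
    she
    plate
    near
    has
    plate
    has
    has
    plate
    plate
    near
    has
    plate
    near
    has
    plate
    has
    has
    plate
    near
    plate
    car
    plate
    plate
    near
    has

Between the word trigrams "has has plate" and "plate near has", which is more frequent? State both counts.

"plate near has" (4 vs 2)

"has has plate": 2 occurrences
"plate near has": 4 occurrences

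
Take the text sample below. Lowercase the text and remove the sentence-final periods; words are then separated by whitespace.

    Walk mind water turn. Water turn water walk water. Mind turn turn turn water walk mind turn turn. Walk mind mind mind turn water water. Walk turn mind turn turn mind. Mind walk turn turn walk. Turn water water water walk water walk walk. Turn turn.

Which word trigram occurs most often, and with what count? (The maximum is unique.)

Trigram frequencies (highest first):
  mind turn turn: 3
  water turn water: 2
  turn water walk: 2
  water walk water: 2
  turn turn walk: 2
  turn water water: 2
  … (29 more, each ≤ 2)

"mind turn turn", 3 times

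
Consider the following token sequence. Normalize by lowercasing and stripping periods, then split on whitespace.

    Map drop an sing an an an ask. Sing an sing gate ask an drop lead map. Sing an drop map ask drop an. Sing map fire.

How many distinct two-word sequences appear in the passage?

27 tokens → 26 bigram windows in total.
Repeated bigrams (each contributes count−1 duplicates):
  an sing: 3
  sing an: 3
  an an: 2
  an drop: 2
  drop an: 2
7 duplicate windows → 26 − 7 = 19 distinct.

19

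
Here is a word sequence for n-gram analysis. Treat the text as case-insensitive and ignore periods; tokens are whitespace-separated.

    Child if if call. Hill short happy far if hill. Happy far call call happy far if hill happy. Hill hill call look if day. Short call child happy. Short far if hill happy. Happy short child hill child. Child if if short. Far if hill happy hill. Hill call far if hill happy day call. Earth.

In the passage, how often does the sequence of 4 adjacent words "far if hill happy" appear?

5

Scanning the 54 overlapping 4-gram windows for "far if hill happy":
  position 8–11: far if hill happy
  position 16–19: far if hill happy
  position 31–34: far if hill happy
  position 44–47: far if hill happy
  position 51–54: far if hill happy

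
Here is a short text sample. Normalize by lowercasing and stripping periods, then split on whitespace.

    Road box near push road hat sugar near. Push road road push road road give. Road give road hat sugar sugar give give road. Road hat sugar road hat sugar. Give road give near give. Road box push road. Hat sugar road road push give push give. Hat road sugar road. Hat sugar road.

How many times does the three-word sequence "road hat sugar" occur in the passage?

6

Scanning the 52 overlapping trigram windows for "road hat sugar":
  position 5–7: road hat sugar
  position 18–20: road hat sugar
  position 25–27: road hat sugar
  position 28–30: road hat sugar
  position 39–41: road hat sugar
  position 51–53: road hat sugar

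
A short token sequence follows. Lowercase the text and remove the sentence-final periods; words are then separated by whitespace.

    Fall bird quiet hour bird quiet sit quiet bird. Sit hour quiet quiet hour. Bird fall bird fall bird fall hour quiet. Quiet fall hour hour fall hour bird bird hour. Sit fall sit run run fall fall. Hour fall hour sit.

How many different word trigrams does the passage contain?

35

42 tokens → 40 trigram windows in total.
Repeated trigrams (each contributes count−1 duplicates):
  bird fall bird: 2
  fall bird fall: 2
  hour fall hour: 2
  hour quiet quiet: 2
  quiet hour bird: 2
5 duplicate windows → 40 − 5 = 35 distinct.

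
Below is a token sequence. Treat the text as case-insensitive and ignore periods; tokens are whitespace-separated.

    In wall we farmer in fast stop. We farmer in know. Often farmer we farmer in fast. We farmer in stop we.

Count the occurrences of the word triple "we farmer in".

4

Scanning the 20 overlapping trigram windows for "we farmer in":
  position 3–5: we farmer in
  position 8–10: we farmer in
  position 14–16: we farmer in
  position 18–20: we farmer in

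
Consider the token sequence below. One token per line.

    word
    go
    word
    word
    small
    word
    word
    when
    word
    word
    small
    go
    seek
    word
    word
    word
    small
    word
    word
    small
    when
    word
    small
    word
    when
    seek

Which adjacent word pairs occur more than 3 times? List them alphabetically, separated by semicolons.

word small; word word

Bigram counts meeting the condition (more than 3 times):
  word small: 5
  word word: 6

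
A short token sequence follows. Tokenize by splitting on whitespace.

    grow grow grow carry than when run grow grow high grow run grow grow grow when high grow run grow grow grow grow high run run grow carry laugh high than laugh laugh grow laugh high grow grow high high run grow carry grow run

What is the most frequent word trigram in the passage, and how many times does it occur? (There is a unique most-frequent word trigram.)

Trigram frequencies (highest first):
  grow grow grow: 4
  run grow grow: 3
  grow grow high: 3
  high grow run: 2
  grow run grow: 2
  run grow carry: 2
  … (27 more, each ≤ 1)

"grow grow grow", 4 times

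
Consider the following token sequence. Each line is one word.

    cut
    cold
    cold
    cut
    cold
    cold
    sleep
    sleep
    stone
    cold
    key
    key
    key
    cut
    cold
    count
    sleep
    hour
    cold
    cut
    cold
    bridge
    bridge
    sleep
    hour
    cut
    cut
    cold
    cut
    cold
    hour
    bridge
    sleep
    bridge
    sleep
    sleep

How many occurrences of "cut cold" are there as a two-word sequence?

Scanning the 35 overlapping bigram windows for "cut cold":
  position 1–2: cut cold
  position 4–5: cut cold
  position 14–15: cut cold
  position 20–21: cut cold
  position 27–28: cut cold
  position 29–30: cut cold

6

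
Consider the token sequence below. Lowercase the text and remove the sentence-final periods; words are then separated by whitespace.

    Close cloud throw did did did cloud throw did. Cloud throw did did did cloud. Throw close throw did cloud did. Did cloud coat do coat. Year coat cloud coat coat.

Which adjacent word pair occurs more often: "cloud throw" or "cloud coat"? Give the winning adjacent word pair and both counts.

"cloud throw": 4 occurrences
"cloud coat": 2 occurrences

"cloud throw" (4 vs 2)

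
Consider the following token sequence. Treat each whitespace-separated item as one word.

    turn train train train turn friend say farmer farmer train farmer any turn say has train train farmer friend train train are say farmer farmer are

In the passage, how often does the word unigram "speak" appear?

0

Scanning the 26 tokens for "speak":
  (none found)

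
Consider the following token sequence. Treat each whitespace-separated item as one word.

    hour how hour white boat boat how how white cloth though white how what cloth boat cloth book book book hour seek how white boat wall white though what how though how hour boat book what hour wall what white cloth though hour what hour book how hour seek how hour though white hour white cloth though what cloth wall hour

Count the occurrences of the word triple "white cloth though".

3

Scanning the 59 overlapping trigram windows for "white cloth though":
  position 9–11: white cloth though
  position 40–42: white cloth though
  position 55–57: white cloth though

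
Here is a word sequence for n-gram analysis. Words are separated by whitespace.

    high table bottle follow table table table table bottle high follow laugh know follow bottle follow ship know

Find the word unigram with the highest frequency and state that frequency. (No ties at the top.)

"table", 5 times

Unigram frequencies (highest first):
  table: 5
  follow: 4
  bottle: 3
  high: 2
  know: 2
  laugh: 1
  … (1 more, each ≤ 1)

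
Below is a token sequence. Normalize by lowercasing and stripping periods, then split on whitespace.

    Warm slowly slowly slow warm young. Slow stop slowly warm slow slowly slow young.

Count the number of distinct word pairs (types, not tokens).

14 tokens → 13 bigram windows in total.
Repeated bigrams (each contributes count−1 duplicates):
  slowly slow: 2
1 duplicate windows → 13 − 1 = 12 distinct.

12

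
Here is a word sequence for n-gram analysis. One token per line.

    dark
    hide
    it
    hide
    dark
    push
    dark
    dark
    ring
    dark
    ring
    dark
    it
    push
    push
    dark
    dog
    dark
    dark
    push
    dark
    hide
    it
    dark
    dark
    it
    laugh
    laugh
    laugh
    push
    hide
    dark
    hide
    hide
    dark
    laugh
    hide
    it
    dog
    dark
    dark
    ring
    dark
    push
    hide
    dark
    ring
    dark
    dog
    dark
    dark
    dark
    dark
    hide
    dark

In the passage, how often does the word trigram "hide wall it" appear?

Scanning the 53 overlapping trigram windows for "hide wall it":
  (none found)

0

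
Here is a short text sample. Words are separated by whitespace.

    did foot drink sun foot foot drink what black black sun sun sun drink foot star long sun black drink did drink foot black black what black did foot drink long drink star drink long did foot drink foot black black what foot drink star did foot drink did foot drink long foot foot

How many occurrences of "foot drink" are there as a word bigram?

7

Scanning the 53 overlapping bigram windows for "foot drink":
  position 2–3: foot drink
  position 6–7: foot drink
  position 29–30: foot drink
  position 37–38: foot drink
  position 43–44: foot drink
  position 47–48: foot drink
  position 50–51: foot drink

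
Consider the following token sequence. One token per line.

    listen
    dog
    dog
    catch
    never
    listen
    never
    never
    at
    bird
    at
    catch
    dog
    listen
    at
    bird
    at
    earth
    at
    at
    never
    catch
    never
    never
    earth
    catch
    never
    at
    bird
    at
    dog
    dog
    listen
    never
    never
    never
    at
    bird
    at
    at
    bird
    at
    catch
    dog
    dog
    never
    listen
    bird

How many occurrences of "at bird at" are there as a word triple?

Scanning the 46 overlapping trigram windows for "at bird at":
  position 9–11: at bird at
  position 15–17: at bird at
  position 28–30: at bird at
  position 37–39: at bird at
  position 40–42: at bird at

5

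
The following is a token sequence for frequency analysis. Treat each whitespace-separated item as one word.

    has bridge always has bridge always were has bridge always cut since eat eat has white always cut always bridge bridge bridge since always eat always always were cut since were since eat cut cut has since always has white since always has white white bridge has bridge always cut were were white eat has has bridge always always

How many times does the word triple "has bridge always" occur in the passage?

Scanning the 57 overlapping trigram windows for "has bridge always":
  position 1–3: has bridge always
  position 4–6: has bridge always
  position 8–10: has bridge always
  position 47–49: has bridge always
  position 56–58: has bridge always

5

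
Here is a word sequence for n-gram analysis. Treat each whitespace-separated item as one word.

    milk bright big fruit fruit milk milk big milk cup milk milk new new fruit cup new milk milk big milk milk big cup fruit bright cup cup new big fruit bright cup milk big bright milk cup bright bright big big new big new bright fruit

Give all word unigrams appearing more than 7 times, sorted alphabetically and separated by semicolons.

Unigram counts meeting the condition (more than 7 times):
  big: 9
  milk: 12

big; milk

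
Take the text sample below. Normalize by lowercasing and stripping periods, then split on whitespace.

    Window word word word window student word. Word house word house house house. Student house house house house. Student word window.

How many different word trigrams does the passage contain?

21 tokens → 19 trigram windows in total.
Repeated trigrams (each contributes count−1 duplicates):
  house house house: 3
  house house student: 2
3 duplicate windows → 19 − 3 = 16 distinct.

16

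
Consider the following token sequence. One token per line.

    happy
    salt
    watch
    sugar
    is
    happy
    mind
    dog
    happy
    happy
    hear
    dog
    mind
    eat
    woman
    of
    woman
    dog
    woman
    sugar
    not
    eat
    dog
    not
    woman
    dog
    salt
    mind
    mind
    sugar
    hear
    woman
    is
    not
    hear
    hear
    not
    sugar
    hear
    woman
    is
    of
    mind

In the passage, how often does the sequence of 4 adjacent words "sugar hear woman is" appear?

Scanning the 40 overlapping 4-gram windows for "sugar hear woman is":
  position 30–33: sugar hear woman is
  position 38–41: sugar hear woman is

2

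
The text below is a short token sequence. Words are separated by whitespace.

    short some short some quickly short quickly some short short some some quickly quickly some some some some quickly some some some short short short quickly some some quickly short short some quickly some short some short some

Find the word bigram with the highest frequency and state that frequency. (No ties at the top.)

"some some", 7 times

Bigram frequencies (highest first):
  some some: 7
  short some: 6
  some short: 5
  some quickly: 5
  quickly some: 5
  short short: 4
  … (3 more, each ≤ 2)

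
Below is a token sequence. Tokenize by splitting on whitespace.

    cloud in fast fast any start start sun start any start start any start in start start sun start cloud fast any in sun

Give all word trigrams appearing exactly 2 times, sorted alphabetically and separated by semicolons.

Trigram counts meeting the condition (exactly 2 times):
  any start start: 2
  start any start: 2
  start start sun: 2
  start sun start: 2

any start start; start any start; start start sun; start sun start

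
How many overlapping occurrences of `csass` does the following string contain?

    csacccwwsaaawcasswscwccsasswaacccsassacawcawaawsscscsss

2

Sliding a length-5 window over the 55 characters (51 positions):
  position 23–27: csass
  position 33–37: csass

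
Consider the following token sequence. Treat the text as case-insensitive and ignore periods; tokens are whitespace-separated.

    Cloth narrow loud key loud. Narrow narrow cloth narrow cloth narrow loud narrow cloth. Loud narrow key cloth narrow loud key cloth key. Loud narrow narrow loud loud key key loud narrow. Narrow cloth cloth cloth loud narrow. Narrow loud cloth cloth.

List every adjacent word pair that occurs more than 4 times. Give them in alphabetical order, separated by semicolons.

Bigram counts meeting the condition (more than 4 times):
  loud narrow: 6
  narrow loud: 5

loud narrow; narrow loud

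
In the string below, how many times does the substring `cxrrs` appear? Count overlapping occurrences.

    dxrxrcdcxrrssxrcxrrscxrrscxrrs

Sliding a length-5 window over the 30 characters (26 positions):
  position 8–12: cxrrs
  position 16–20: cxrrs
  position 21–25: cxrrs
  position 26–30: cxrrs

4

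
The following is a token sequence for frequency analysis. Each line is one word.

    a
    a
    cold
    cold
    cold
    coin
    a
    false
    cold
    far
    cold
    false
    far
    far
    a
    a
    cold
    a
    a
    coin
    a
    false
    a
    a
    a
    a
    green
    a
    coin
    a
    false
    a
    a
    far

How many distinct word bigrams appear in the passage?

34 tokens → 33 bigram windows in total.
Repeated bigrams (each contributes count−1 duplicates):
  a a: 7
  a false: 3
  coin a: 3
  a coin: 2
  a cold: 2
  cold cold: 2
  false a: 2
14 duplicate windows → 33 − 14 = 19 distinct.

19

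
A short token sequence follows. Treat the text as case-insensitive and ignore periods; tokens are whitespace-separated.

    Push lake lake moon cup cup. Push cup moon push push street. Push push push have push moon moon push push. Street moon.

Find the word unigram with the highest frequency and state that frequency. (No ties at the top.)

Unigram frequencies (highest first):
  push: 10
  moon: 5
  cup: 3
  lake: 2
  street: 2
  have: 1

"push", 10 times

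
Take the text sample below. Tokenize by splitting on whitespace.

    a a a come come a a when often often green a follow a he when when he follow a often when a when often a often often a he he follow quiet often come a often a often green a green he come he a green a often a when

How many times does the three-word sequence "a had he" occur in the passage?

0

Scanning the 49 overlapping trigram windows for "a had he":
  (none found)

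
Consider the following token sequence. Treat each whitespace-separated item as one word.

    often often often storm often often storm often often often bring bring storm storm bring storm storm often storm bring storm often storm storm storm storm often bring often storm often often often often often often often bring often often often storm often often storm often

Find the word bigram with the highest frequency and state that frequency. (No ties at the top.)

Bigram frequencies (highest first):
  often often: 14
  storm often: 8
  often storm: 7
  storm storm: 5
  often bring: 3
  bring storm: 3
  … (3 more, each ≤ 2)

"often often", 14 times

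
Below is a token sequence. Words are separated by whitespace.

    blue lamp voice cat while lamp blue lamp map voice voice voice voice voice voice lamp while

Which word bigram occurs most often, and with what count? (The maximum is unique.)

Bigram frequencies (highest first):
  voice voice: 5
  blue lamp: 2
  lamp voice: 1
  voice cat: 1
  cat while: 1
  while lamp: 1
  … (5 more, each ≤ 1)

"voice voice", 5 times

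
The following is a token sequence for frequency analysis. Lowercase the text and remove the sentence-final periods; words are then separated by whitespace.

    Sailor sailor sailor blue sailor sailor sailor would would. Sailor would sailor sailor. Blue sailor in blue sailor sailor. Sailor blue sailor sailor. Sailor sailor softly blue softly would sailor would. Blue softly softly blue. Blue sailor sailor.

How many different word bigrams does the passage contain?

38 tokens → 37 bigram windows in total.
Repeated bigrams (each contributes count−1 duplicates):
  sailor sailor: 11
  blue sailor: 5
  sailor blue: 3
  sailor would: 3
  would sailor: 3
  blue softly: 2
  softly blue: 2
22 duplicate windows → 37 − 22 = 15 distinct.

15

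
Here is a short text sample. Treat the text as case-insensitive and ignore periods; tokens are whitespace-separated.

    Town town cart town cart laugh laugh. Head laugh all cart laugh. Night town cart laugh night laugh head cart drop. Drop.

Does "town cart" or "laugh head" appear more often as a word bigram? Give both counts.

"town cart": 3 occurrences
"laugh head": 2 occurrences

"town cart" (3 vs 2)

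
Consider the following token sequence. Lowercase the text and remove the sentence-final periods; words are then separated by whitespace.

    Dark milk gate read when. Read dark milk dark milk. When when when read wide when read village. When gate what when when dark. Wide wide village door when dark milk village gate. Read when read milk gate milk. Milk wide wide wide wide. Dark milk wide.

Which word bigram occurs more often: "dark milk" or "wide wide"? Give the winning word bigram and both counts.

"dark milk" (5 vs 4)

"dark milk": 5 occurrences
"wide wide": 4 occurrences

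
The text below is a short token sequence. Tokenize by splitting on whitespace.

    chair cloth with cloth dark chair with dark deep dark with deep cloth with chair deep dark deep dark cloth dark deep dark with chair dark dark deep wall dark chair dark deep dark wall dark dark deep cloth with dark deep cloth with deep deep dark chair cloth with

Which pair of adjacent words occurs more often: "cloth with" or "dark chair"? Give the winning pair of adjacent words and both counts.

"cloth with": 5 occurrences
"dark chair": 3 occurrences

"cloth with" (5 vs 3)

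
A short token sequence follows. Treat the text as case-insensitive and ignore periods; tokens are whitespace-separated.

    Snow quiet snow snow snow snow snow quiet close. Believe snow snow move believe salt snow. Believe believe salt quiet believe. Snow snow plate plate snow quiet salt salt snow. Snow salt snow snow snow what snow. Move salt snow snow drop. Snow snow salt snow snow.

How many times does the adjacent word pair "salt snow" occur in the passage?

Scanning the 46 overlapping bigram windows for "salt snow":
  position 15–16: salt snow
  position 29–30: salt snow
  position 32–33: salt snow
  position 39–40: salt snow
  position 45–46: salt snow

5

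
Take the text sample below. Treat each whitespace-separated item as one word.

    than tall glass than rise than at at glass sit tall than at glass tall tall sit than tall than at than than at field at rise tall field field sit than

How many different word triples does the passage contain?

29

32 tokens → 30 trigram windows in total.
Repeated trigrams (each contributes count−1 duplicates):
  tall than at: 2
1 duplicate windows → 30 − 1 = 29 distinct.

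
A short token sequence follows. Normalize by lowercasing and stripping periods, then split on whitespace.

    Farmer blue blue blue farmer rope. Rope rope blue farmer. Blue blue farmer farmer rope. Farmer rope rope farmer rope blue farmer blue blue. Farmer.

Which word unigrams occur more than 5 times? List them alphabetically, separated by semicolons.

blue; farmer; rope

Unigram counts meeting the condition (more than 5 times):
  blue: 9
  farmer: 9
  rope: 7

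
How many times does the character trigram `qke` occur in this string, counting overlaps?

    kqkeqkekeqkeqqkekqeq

Sliding a length-3 window over the 20 characters (18 positions):
  position 2–4: qke
  position 5–7: qke
  position 10–12: qke
  position 14–16: qke

4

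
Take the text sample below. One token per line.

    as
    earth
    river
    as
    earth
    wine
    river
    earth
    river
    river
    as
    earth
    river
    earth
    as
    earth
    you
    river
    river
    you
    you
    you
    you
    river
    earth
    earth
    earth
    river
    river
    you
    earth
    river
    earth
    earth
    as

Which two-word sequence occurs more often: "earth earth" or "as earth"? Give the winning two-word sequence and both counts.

"as earth" (4 vs 3)

"earth earth": 3 occurrences
"as earth": 4 occurrences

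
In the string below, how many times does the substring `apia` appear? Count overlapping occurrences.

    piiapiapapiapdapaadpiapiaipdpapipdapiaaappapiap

5

Sliding a length-4 window over the 47 characters (44 positions):
  position 4–7: apia
  position 9–12: apia
  position 22–25: apia
  position 35–38: apia
  position 43–46: apia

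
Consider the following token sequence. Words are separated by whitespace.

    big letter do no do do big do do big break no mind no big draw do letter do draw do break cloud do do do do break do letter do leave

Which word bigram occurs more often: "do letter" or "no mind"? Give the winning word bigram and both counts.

"do letter" (2 vs 1)

"do letter": 2 occurrences
"no mind": 1 occurrence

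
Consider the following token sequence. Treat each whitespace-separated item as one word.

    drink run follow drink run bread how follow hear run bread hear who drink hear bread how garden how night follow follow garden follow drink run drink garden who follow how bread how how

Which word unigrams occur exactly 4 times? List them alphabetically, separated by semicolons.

bread; run

Unigram counts meeting the condition (exactly 4 times):
  bread: 4
  run: 4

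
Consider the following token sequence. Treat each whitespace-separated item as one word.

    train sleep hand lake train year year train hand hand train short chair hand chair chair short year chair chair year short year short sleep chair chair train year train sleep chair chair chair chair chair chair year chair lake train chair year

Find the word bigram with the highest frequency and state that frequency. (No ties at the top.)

Bigram frequencies (highest first):
  chair chair: 8
  chair year: 3
  train sleep: 2
  lake train: 2
  train year: 2
  year train: 2
  … (19 more, each ≤ 2)

"chair chair", 8 times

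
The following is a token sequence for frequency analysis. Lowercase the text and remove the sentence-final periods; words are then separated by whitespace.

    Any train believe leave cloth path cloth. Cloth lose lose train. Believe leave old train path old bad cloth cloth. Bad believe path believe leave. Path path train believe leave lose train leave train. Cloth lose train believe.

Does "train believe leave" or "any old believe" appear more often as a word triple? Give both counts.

"train believe leave" (3 vs 0)

"train believe leave": 3 occurrences
"any old believe": 0 occurrences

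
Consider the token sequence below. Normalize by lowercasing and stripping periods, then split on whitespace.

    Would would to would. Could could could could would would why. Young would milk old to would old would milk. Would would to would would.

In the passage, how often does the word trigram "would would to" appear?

2

Scanning the 23 overlapping trigram windows for "would would to":
  position 1–3: would would to
  position 21–23: would would to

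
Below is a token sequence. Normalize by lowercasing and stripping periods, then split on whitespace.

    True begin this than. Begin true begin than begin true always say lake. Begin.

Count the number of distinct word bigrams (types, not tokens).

10

14 tokens → 13 bigram windows in total.
Repeated bigrams (each contributes count−1 duplicates):
  begin true: 2
  than begin: 2
  true begin: 2
3 duplicate windows → 13 − 3 = 10 distinct.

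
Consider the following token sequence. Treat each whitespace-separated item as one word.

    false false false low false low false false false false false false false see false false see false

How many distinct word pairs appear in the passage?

5

18 tokens → 17 bigram windows in total.
Repeated bigrams (each contributes count−1 duplicates):
  false false: 9
  false low: 2
  false see: 2
  low false: 2
  see false: 2
12 duplicate windows → 17 − 12 = 5 distinct.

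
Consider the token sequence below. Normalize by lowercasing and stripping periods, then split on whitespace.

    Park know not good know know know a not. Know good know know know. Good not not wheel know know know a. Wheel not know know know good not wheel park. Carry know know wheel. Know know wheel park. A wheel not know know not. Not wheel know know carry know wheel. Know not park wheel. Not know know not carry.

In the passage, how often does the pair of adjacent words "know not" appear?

Scanning the 60 overlapping bigram windows for "know not":
  position 2–3: know not
  position 44–45: know not
  position 53–54: know not
  position 59–60: know not

4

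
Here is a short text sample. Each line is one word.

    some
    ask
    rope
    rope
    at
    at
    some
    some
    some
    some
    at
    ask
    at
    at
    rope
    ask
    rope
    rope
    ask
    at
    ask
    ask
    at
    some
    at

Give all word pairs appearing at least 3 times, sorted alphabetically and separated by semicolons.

Bigram counts meeting the condition (at least 3 times):
  ask at: 3
  some some: 3

ask at; some some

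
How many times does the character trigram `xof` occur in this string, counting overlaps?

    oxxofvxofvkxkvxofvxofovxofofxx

5

Sliding a length-3 window over the 30 characters (28 positions):
  position 3–5: xof
  position 7–9: xof
  position 15–17: xof
  position 19–21: xof
  position 24–26: xof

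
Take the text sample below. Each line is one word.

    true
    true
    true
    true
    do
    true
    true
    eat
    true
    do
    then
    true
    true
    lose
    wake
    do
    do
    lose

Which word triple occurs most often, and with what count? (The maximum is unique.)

Trigram frequencies (highest first):
  true true true: 2
  true true do: 1
  true do true: 1
  do true true: 1
  true true eat: 1
  true eat true: 1
  … (9 more, each ≤ 1)

"true true true", 2 times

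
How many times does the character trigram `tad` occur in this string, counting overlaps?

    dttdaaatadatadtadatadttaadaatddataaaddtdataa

Sliding a length-3 window over the 44 characters (42 positions):
  position 8–10: tad
  position 12–14: tad
  position 15–17: tad
  position 19–21: tad

4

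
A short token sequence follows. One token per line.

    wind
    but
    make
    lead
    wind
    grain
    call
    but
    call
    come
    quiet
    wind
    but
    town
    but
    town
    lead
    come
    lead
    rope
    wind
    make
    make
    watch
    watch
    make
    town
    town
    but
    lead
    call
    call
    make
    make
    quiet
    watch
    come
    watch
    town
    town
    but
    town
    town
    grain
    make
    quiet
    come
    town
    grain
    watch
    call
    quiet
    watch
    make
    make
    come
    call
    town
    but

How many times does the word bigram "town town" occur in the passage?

3

Scanning the 58 overlapping bigram windows for "town town":
  position 27–28: town town
  position 39–40: town town
  position 42–43: town town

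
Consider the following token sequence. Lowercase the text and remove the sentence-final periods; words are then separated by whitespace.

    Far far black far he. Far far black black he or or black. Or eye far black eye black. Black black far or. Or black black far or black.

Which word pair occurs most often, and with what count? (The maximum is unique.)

Bigram frequencies (highest first):
  black black: 4
  far black: 3
  black far: 3
  or black: 3
  far far: 2
  or or: 2
  … (10 more, each ≤ 2)

"black black", 4 times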